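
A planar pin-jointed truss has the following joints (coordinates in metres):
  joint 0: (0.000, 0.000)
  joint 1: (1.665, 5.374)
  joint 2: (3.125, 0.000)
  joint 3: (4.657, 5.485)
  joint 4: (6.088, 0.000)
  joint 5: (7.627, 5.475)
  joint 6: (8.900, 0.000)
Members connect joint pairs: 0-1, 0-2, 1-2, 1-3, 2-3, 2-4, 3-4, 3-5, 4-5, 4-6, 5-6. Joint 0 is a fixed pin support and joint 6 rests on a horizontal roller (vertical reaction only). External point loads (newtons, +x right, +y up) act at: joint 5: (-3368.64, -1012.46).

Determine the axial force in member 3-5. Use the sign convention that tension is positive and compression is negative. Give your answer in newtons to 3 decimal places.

-2463.014

N=7 nodes, M=11 members, R=3 reactions → 2N=14, M+R=14
member 0 (0-1): L=5.6260, (cx,cy)=(0.2959,0.9552)
member 1 (0-2): L=3.1250, (cx,cy)=(1.0000,0.0000)
member 2 (1-2): L=5.5688, (cx,cy)=(0.2622,-0.9650)
member 3 (1-3): L=2.9941, (cx,cy)=(0.9993,0.0371)
member 4 (2-3): L=5.6949, (cx,cy)=(0.2690,0.9631)
member 5 (2-4): L=2.9630, (cx,cy)=(1.0000,0.0000)
member 6 (3-4): L=5.6686, (cx,cy)=(0.2524,-0.9676)
member 7 (3-5): L=2.9700, (cx,cy)=(1.0000,-0.0034)
member 8 (4-5): L=5.6872, (cx,cy)=(0.2706,0.9627)
member 9 (4-6): L=2.8120, (cx,cy)=(1.0000,0.0000)
member 10 (5-6): L=5.6210, (cx,cy)=(0.2265,-0.9740)
solve A·x = −loads:
  F[0-1] = -2321.0706 N (compression)
  F[0-2] = -2681.7277 N (compression)
  F[1-2] = +2248.3929 N (tension)
  F[1-3] = -1277.2633 N (compression)
  F[2-3] = -2252.7891 N (compression)
  F[2-4] = -1486.2294 N (compression)
  F[3-4] = +2299.8795 N (tension)
  F[3-5] = -2463.0140 N (compression)
  F[4-5] = -2311.6383 N (compression)
  F[4-6] = -280.0919 N (compression)
  F[5-6] = +1236.7710 N (tension)
  Rx@0 = +3368.6400 N
  Ry@0 = +2217.0973 N
  Ry@6 = -1204.6373 N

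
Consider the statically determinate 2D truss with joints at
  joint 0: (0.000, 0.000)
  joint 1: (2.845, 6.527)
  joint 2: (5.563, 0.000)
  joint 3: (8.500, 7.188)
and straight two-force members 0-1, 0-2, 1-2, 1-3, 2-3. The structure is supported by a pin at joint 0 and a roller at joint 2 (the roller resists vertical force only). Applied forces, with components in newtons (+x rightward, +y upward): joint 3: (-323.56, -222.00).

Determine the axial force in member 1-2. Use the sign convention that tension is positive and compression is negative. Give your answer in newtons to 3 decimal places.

N=4 nodes, M=5 members, R=3 reactions → 2N=8, M+R=8
member 0 (0-1): L=7.1201, (cx,cy)=(0.3996,0.9167)
member 1 (0-2): L=5.5630, (cx,cy)=(1.0000,0.0000)
member 2 (1-2): L=7.0703, (cx,cy)=(0.3844,-0.9232)
member 3 (1-3): L=5.6935, (cx,cy)=(0.9932,0.1161)
member 4 (2-3): L=7.7649, (cx,cy)=(0.3782,0.9257)
solve A·x = −loads:
  F[0-1] = -328.2086 N (compression)
  F[0-2] = -192.4166 N (compression)
  F[1-2] = +294.9518 N (tension)
  F[1-3] = -246.1949 N (compression)
  F[2-3] = -208.9403 N (compression)
  Rx@0 = +323.5600 N
  Ry@0 = +300.8692 N
  Ry@2 = -78.8692 N

294.952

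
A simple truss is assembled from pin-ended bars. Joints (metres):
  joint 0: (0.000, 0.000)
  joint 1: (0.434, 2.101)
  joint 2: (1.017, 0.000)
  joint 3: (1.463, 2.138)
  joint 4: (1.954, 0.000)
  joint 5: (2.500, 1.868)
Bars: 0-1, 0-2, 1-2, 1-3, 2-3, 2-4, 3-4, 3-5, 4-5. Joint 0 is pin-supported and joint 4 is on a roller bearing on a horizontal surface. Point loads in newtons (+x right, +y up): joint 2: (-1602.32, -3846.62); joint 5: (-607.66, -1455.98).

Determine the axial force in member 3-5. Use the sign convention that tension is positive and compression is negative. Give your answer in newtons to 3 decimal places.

-174.854

N=6 nodes, M=9 members, R=3 reactions → 2N=12, M+R=12
member 0 (0-1): L=2.1454, (cx,cy)=(0.2023,0.9793)
member 1 (0-2): L=1.0170, (cx,cy)=(1.0000,0.0000)
member 2 (1-2): L=2.1804, (cx,cy)=(0.2674,-0.9636)
member 3 (1-3): L=1.0297, (cx,cy)=(0.9994,0.0359)
member 4 (2-3): L=2.1840, (cx,cy)=(0.2042,0.9789)
member 5 (2-4): L=0.9370, (cx,cy)=(1.0000,0.0000)
member 6 (3-4): L=2.1937, (cx,cy)=(0.2238,-0.9746)
member 7 (3-5): L=1.0716, (cx,cy)=(0.9677,-0.2520)
member 8 (4-5): L=1.9462, (cx,cy)=(0.2806,0.9598)
solve A·x = −loads:
  F[0-1] = -2061.2604 N (compression)
  F[0-2] = -1792.9925 N (compression)
  F[1-2] = +2058.8153 N (tension)
  F[1-3] = -968.1063 N (compression)
  F[2-3] = +1902.8648 N (tension)
  F[2-4] = -28.7634 N (compression)
  F[3-4] = -1830.3590 N (compression)
  F[3-5] = -174.8538 N (compression)
  F[4-5] = -1562.8013 N (compression)
  Rx@0 = +2209.9800 N
  Ry@0 = +2018.6421 N
  Ry@4 = +3283.9579 N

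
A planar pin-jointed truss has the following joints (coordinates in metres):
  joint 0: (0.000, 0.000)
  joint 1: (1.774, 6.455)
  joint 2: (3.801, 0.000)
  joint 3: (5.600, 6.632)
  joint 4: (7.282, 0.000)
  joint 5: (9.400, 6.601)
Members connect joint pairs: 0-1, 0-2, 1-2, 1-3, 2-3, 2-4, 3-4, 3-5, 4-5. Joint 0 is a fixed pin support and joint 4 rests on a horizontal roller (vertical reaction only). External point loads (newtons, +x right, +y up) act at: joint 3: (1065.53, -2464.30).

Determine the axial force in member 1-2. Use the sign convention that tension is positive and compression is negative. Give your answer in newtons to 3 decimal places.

-409.239

N=6 nodes, M=9 members, R=3 reactions → 2N=12, M+R=12
member 0 (0-1): L=6.6943, (cx,cy)=(0.2650,0.9642)
member 1 (0-2): L=3.8010, (cx,cy)=(1.0000,0.0000)
member 2 (1-2): L=6.7658, (cx,cy)=(0.2996,-0.9541)
member 3 (1-3): L=3.8301, (cx,cy)=(0.9989,0.0462)
member 4 (2-3): L=6.8717, (cx,cy)=(0.2618,0.9651)
member 5 (2-4): L=3.4810, (cx,cy)=(1.0000,0.0000)
member 6 (3-4): L=6.8420, (cx,cy)=(0.2458,-0.9693)
member 7 (3-5): L=3.8001, (cx,cy)=(1.0000,-0.0082)
member 8 (4-5): L=6.9325, (cx,cy)=(0.3055,0.9522)
solve A·x = −loads:
  F[0-1] = +416.0902 N (tension)
  F[0-2] = +955.2660 N (tension)
  F[1-2] = -409.2391 N (compression)
  F[1-3] = +233.1194 N (tension)
  F[2-3] = +404.5510 N (tension)
  F[2-4] = +726.7483 N (tension)
  F[3-4] = -2956.2367 N (compression)
  F[3-5] = -0.0000 N (compression)
  F[4-5] = +0.0000 N (tension)
  Rx@0 = -1065.5300 N
  Ry@0 = -401.2143 N
  Ry@4 = +2865.5143 N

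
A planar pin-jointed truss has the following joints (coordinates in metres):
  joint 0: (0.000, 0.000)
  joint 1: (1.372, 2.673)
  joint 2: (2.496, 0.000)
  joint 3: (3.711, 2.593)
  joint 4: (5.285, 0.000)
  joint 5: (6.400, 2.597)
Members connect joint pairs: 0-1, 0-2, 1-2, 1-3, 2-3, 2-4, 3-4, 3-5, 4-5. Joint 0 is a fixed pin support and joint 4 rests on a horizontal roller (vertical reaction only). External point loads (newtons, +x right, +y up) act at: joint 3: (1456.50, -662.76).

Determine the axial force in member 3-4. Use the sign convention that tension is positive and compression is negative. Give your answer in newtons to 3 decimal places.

N=6 nodes, M=9 members, R=3 reactions → 2N=12, M+R=12
member 0 (0-1): L=3.0045, (cx,cy)=(0.4566,0.8897)
member 1 (0-2): L=2.4960, (cx,cy)=(1.0000,0.0000)
member 2 (1-2): L=2.8997, (cx,cy)=(0.3876,-0.9218)
member 3 (1-3): L=2.3404, (cx,cy)=(0.9994,-0.0342)
member 4 (2-3): L=2.8635, (cx,cy)=(0.4243,0.9055)
member 5 (2-4): L=2.7890, (cx,cy)=(1.0000,0.0000)
member 6 (3-4): L=3.0333, (cx,cy)=(0.5189,-0.8548)
member 7 (3-5): L=2.6890, (cx,cy)=(1.0000,0.0015)
member 8 (4-5): L=2.8262, (cx,cy)=(0.3945,0.9189)
solve A·x = −loads:
  F[0-1] = +581.3767 N (tension)
  F[0-2] = +1191.0196 N (tension)
  F[1-2] = -579.2715 N (compression)
  F[1-3] = +490.3072 N (tension)
  F[2-3] = +589.6958 N (tension)
  F[2-4] = +716.2716 N (tension)
  F[3-4] = -1380.3635 N (compression)
  F[3-5] = -0.0000 N (tension)
  F[4-5] = +0.0000 N (tension)
  Rx@0 = -1456.5000 N
  Ry@0 = -517.2224 N
  Ry@4 = +1179.9824 N

-1380.364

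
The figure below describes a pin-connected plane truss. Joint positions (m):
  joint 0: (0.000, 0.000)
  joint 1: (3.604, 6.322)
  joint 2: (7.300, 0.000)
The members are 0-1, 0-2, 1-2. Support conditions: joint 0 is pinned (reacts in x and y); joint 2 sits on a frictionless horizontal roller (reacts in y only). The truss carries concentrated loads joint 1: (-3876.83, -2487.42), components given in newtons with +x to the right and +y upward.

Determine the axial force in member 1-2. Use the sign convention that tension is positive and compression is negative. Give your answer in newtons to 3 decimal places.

2466.607

N=3 nodes, M=3 members, R=3 reactions → 2N=6, M+R=6
member 0 (0-1): L=7.2771, (cx,cy)=(0.4953,0.8688)
member 1 (0-2): L=7.3000, (cx,cy)=(1.0000,0.0000)
member 2 (1-2): L=7.3231, (cx,cy)=(0.5047,-0.8633)
solve A·x = −loads:
  F[0-1] = -5314.3307 N (compression)
  F[0-2] = -1244.9037 N (compression)
  F[1-2] = +2466.6073 N (tension)
  Rx@0 = +3876.8300 N
  Ry@0 = +4616.8251 N
  Ry@2 = -2129.4051 N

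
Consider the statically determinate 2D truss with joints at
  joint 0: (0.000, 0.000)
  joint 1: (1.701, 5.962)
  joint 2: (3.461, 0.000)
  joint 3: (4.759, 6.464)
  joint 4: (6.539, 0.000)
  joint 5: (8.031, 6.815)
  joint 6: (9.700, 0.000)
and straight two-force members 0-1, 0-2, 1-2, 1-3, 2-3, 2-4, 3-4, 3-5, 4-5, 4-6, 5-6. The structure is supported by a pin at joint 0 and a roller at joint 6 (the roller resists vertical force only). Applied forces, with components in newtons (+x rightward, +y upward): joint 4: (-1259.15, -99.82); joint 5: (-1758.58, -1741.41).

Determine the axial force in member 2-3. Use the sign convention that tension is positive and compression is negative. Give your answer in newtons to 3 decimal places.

N=7 nodes, M=11 members, R=3 reactions → 2N=14, M+R=14
member 0 (0-1): L=6.1999, (cx,cy)=(0.2744,0.9616)
member 1 (0-2): L=3.4610, (cx,cy)=(1.0000,0.0000)
member 2 (1-2): L=6.2164, (cx,cy)=(0.2831,-0.9591)
member 3 (1-3): L=3.0989, (cx,cy)=(0.9868,0.1620)
member 4 (2-3): L=6.5930, (cx,cy)=(0.1969,0.9804)
member 5 (2-4): L=3.0780, (cx,cy)=(1.0000,0.0000)
member 6 (3-4): L=6.7046, (cx,cy)=(0.2655,-0.9641)
member 7 (3-5): L=3.2908, (cx,cy)=(0.9943,0.1067)
member 8 (4-5): L=6.9764, (cx,cy)=(0.2139,0.9769)
member 9 (4-6): L=3.1610, (cx,cy)=(1.0000,0.0000)
member 10 (5-6): L=7.0164, (cx,cy)=(0.2379,-0.9713)
solve A·x = −loads:
  F[0-1] = -1630.2548 N (compression)
  F[0-2] = -2570.4550 N (compression)
  F[1-2] = +1486.0097 N (tension)
  F[1-3] = -879.6182 N (compression)
  F[2-3] = -1453.6570 N (compression)
  F[2-4] = -1863.5417 N (compression)
  F[3-4] = +1454.6568 N (tension)
  F[3-5] = -1549.2218 N (compression)
  F[4-5] = -1333.4869 N (compression)
  F[4-6] = +66.9883 N (tension)
  F[5-6] = -281.6157 N (compression)
  Rx@0 = +3017.7300 N
  Ry@0 = +1567.6976 N
  Ry@6 = +273.5324 N

-1453.657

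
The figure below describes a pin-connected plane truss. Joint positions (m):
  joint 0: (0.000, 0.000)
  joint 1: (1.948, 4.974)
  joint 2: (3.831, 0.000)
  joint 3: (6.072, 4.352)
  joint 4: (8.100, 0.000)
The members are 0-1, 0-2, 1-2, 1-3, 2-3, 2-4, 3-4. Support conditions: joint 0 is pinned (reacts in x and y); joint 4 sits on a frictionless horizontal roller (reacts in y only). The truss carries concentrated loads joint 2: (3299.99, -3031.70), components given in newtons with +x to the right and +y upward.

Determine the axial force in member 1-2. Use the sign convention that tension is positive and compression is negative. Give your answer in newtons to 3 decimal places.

N=5 nodes, M=7 members, R=3 reactions → 2N=10, M+R=10
member 0 (0-1): L=5.3419, (cx,cy)=(0.3647,0.9311)
member 1 (0-2): L=3.8310, (cx,cy)=(1.0000,0.0000)
member 2 (1-2): L=5.3185, (cx,cy)=(0.3540,-0.9352)
member 3 (1-3): L=4.1706, (cx,cy)=(0.9888,-0.1491)
member 4 (2-3): L=4.8951, (cx,cy)=(0.4578,0.8891)
member 5 (2-4): L=4.2690, (cx,cy)=(1.0000,0.0000)
member 6 (3-4): L=4.8013, (cx,cy)=(0.4224,-0.9064)
solve A·x = −loads:
  F[0-1] = -1715.9847 N (compression)
  F[0-2] = +3925.7539 N (tension)
  F[1-2] = +1918.9661 N (tension)
  F[1-3] = -1319.9310 N (compression)
  F[2-3] = +1391.4028 N (tension)
  F[2-4] = +668.1784 N (tension)
  F[3-4] = -1581.9227 N (compression)
  Rx@0 = -3299.9900 N
  Ry@0 = +1597.8182 N
  Ry@4 = +1433.8818 N

1918.966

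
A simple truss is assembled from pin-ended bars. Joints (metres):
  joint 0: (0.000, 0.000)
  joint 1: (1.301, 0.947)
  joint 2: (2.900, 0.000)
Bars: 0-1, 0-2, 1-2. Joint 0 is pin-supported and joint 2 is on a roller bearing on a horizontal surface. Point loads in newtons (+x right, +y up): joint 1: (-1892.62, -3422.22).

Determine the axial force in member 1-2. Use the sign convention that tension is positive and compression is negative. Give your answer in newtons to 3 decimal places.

-1799.989

N=3 nodes, M=3 members, R=3 reactions → 2N=6, M+R=6
member 0 (0-1): L=1.6092, (cx,cy)=(0.8085,0.5885)
member 1 (0-2): L=2.9000, (cx,cy)=(1.0000,0.0000)
member 2 (1-2): L=1.8584, (cx,cy)=(0.8604,-0.5096)
solve A·x = −loads:
  F[0-1] = -4256.5195 N (compression)
  F[0-2] = +1548.7512 N (tension)
  F[1-2] = -1799.9889 N (compression)
  Rx@0 = +1892.6200 N
  Ry@0 = +2504.9796 N
  Ry@2 = +917.2404 N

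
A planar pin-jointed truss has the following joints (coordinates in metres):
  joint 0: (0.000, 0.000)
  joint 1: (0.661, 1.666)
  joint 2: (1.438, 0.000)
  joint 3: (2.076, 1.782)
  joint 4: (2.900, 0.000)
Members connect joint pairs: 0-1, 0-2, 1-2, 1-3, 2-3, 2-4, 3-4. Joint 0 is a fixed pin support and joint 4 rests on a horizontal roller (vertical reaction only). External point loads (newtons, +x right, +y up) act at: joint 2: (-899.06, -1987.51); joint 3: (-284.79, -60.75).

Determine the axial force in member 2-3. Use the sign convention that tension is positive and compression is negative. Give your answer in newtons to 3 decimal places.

N=5 nodes, M=7 members, R=3 reactions → 2N=10, M+R=10
member 0 (0-1): L=1.7923, (cx,cy)=(0.3688,0.9295)
member 1 (0-2): L=1.4380, (cx,cy)=(1.0000,0.0000)
member 2 (1-2): L=1.8383, (cx,cy)=(0.4227,-0.9063)
member 3 (1-3): L=1.4197, (cx,cy)=(0.9967,0.0817)
member 4 (2-3): L=1.8928, (cx,cy)=(0.3371,0.9415)
member 5 (2-4): L=1.4620, (cx,cy)=(1.0000,0.0000)
member 6 (3-4): L=1.9633, (cx,cy)=(0.4197,-0.9077)
solve A·x = −loads:
  F[0-1] = -1284.8023 N (compression)
  F[0-2] = -710.0252 N (compression)
  F[1-2] = +1227.9281 N (tension)
  F[1-3] = -996.1723 N (compression)
  F[2-3] = +929.0310 N (tension)
  F[2-4] = +394.9008 N (tension)
  F[3-4] = -940.9029 N (compression)
  Rx@0 = +1183.8500 N
  Ry@0 = +1194.2391 N
  Ry@4 = +854.0209 N

929.031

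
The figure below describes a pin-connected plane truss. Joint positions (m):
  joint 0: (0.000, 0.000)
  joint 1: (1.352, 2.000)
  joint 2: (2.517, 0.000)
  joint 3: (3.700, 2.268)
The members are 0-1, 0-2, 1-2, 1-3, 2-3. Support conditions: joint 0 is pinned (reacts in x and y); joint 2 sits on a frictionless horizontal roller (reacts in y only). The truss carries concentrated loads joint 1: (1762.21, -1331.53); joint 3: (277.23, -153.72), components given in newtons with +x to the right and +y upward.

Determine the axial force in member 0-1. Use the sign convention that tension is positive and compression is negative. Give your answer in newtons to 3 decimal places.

1334.997

N=4 nodes, M=5 members, R=3 reactions → 2N=8, M+R=8
member 0 (0-1): L=2.4141, (cx,cy)=(0.5600,0.8285)
member 1 (0-2): L=2.5170, (cx,cy)=(1.0000,0.0000)
member 2 (1-2): L=2.3146, (cx,cy)=(0.5033,-0.8641)
member 3 (1-3): L=2.3632, (cx,cy)=(0.9935,0.1134)
member 4 (2-3): L=2.5580, (cx,cy)=(0.4625,0.8866)
solve A·x = −loads:
  F[0-1] = +1334.9973 N (tension)
  F[0-2] = +1291.7856 N (tension)
  F[1-2] = -2770.7118 N (compression)
  F[1-3] = +382.5044 N (tension)
  F[2-3] = -222.2985 N (compression)
  Rx@0 = -2039.4400 N
  Ry@0 = -1105.9976 N
  Ry@2 = +2591.2476 N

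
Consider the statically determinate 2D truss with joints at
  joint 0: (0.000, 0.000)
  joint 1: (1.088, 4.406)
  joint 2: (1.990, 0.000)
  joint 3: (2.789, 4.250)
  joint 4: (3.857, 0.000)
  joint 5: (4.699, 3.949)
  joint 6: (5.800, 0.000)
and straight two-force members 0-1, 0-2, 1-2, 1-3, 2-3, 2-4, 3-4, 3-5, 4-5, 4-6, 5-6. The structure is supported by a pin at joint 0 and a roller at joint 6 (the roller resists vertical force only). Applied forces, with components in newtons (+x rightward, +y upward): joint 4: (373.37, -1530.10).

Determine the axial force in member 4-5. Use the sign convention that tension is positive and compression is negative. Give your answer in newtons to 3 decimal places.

N=7 nodes, M=11 members, R=3 reactions → 2N=14, M+R=14
member 0 (0-1): L=4.5383, (cx,cy)=(0.2397,0.9708)
member 1 (0-2): L=1.9900, (cx,cy)=(1.0000,0.0000)
member 2 (1-2): L=4.4974, (cx,cy)=(0.2006,-0.9797)
member 3 (1-3): L=1.7081, (cx,cy)=(0.9958,-0.0913)
member 4 (2-3): L=4.3245, (cx,cy)=(0.1848,0.9828)
member 5 (2-4): L=1.8670, (cx,cy)=(1.0000,0.0000)
member 6 (3-4): L=4.3821, (cx,cy)=(0.2437,-0.9698)
member 7 (3-5): L=1.9336, (cx,cy)=(0.9878,-0.1557)
member 8 (4-5): L=4.0378, (cx,cy)=(0.2085,0.9780)
member 9 (4-6): L=1.9430, (cx,cy)=(1.0000,0.0000)
member 10 (5-6): L=4.0996, (cx,cy)=(0.2686,-0.9633)
solve A·x = −loads:
  F[0-1] = -527.9803 N (compression)
  F[0-2] = +499.9453 N (tension)
  F[1-2] = +545.3018 N (tension)
  F[1-3] = -236.9318 N (compression)
  F[2-3] = -543.5807 N (compression)
  F[2-4] = +709.7454 N (tension)
  F[3-4] = +607.2256 N (tension)
  F[3-5] = -490.3442 N (compression)
  F[4-5] = +962.3408 N (tension)
  F[4-6] = +283.6884 N (tension)
  F[5-6] = -1056.3233 N (compression)
  Rx@0 = -373.3700 N
  Ry@0 = +512.5835 N
  Ry@6 = +1017.5165 N

962.341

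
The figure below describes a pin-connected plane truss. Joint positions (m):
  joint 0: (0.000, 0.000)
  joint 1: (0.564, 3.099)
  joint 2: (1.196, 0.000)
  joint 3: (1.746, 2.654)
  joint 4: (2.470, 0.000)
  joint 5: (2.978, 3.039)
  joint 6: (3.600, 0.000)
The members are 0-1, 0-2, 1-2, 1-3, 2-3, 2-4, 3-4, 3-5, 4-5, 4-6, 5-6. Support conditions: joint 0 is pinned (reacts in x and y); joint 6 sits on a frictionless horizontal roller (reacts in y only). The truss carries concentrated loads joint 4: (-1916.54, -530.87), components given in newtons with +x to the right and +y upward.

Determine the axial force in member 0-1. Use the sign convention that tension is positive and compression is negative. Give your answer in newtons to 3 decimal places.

N=7 nodes, M=11 members, R=3 reactions → 2N=14, M+R=14
member 0 (0-1): L=3.1499, (cx,cy)=(0.1791,0.9838)
member 1 (0-2): L=1.1960, (cx,cy)=(1.0000,0.0000)
member 2 (1-2): L=3.1628, (cx,cy)=(0.1998,-0.9798)
member 3 (1-3): L=1.2630, (cx,cy)=(0.9359,-0.3523)
member 4 (2-3): L=2.7104, (cx,cy)=(0.2029,0.9792)
member 5 (2-4): L=1.2740, (cx,cy)=(1.0000,0.0000)
member 6 (3-4): L=2.7510, (cx,cy)=(0.2632,-0.9647)
member 7 (3-5): L=1.2908, (cx,cy)=(0.9545,0.2983)
member 8 (4-5): L=3.0812, (cx,cy)=(0.1649,0.9863)
member 9 (4-6): L=1.1300, (cx,cy)=(1.0000,0.0000)
member 10 (5-6): L=3.1020, (cx,cy)=(0.2005,-0.9797)
solve A·x = −loads:
  F[0-1] = -169.3713 N (compression)
  F[0-2] = -1886.2135 N (compression)
  F[1-2] = +196.8285 N (tension)
  F[1-3] = -74.4305 N (compression)
  F[2-3] = -196.9566 N (compression)
  F[2-4] = -1806.9155 N (compression)
  F[3-4] = +126.4353 N (tension)
  F[3-5] = -149.7146 N (compression)
  F[4-5] = +414.5653 N (tension)
  F[4-6] = +74.5491 N (tension)
  F[5-6] = -371.7866 N (compression)
  Rx@0 = +1916.5400 N
  Ry@0 = +166.6342 N
  Ry@6 = +364.2358 N

-169.371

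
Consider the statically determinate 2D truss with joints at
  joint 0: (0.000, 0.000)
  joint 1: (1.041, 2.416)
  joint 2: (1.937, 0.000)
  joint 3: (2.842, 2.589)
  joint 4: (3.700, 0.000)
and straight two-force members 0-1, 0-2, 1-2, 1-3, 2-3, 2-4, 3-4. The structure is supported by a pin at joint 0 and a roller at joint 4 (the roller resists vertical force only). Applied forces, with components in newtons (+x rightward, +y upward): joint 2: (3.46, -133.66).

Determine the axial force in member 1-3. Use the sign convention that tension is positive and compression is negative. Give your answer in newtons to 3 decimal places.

N=5 nodes, M=7 members, R=3 reactions → 2N=10, M+R=10
member 0 (0-1): L=2.6307, (cx,cy)=(0.3957,0.9184)
member 1 (0-2): L=1.9370, (cx,cy)=(1.0000,0.0000)
member 2 (1-2): L=2.5768, (cx,cy)=(0.3477,-0.9376)
member 3 (1-3): L=1.8093, (cx,cy)=(0.9954,0.0956)
member 4 (2-3): L=2.7426, (cx,cy)=(0.3300,0.9440)
member 5 (2-4): L=1.7630, (cx,cy)=(1.0000,0.0000)
member 6 (3-4): L=2.7275, (cx,cy)=(0.3146,-0.9492)
solve A·x = −loads:
  F[0-1] = -69.3476 N (compression)
  F[0-2] = +30.9014 N (tension)
  F[1-2] = +62.8746 N (tension)
  F[1-3] = -49.5310 N (compression)
  F[2-3] = +79.1417 N (tension)
  F[2-4] = +23.1891 N (tension)
  F[3-4] = -73.7152 N (compression)
  Rx@0 = -3.4600 N
  Ry@0 = +63.6872 N
  Ry@4 = +69.9728 N

-49.531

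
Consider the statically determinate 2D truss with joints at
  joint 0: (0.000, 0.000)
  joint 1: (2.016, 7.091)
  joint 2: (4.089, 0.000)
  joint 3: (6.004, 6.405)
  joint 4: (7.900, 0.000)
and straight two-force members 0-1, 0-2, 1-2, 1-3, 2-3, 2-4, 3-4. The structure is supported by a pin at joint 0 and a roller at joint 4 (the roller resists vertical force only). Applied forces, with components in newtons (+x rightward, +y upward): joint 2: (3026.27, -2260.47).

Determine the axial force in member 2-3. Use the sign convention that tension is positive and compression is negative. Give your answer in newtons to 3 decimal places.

N=5 nodes, M=7 members, R=3 reactions → 2N=10, M+R=10
member 0 (0-1): L=7.3720, (cx,cy)=(0.2735,0.9619)
member 1 (0-2): L=4.0890, (cx,cy)=(1.0000,0.0000)
member 2 (1-2): L=7.3878, (cx,cy)=(0.2806,-0.9598)
member 3 (1-3): L=4.0466, (cx,cy)=(0.9855,-0.1695)
member 4 (2-3): L=6.6852, (cx,cy)=(0.2865,0.9581)
member 5 (2-4): L=3.8110, (cx,cy)=(1.0000,0.0000)
member 6 (3-4): L=6.6797, (cx,cy)=(0.2838,-0.9589)
solve A·x = −loads:
  F[0-1] = -1133.6763 N (compression)
  F[0-2] = +3336.2928 N (tension)
  F[1-2] = +1254.7648 N (tension)
  F[1-3] = -671.8312 N (compression)
  F[2-3] = +1102.3087 N (tension)
  F[2-4] = +346.3442 N (tension)
  F[3-4] = -1220.1937 N (compression)
  Rx@0 = -3026.2700 N
  Ry@0 = +1090.4622 N
  Ry@4 = +1170.0078 N

1102.309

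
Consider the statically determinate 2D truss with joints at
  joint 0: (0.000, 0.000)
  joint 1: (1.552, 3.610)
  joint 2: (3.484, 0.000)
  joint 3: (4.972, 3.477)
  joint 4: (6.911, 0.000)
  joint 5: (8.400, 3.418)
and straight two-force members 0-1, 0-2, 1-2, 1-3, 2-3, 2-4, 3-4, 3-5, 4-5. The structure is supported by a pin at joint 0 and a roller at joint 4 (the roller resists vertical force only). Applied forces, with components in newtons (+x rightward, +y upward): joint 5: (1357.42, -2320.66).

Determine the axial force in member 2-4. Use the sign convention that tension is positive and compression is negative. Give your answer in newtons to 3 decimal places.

-317.558

N=6 nodes, M=9 members, R=3 reactions → 2N=12, M+R=12
member 0 (0-1): L=3.9295, (cx,cy)=(0.3950,0.9187)
member 1 (0-2): L=3.4840, (cx,cy)=(1.0000,0.0000)
member 2 (1-2): L=4.0945, (cx,cy)=(0.4719,-0.8817)
member 3 (1-3): L=3.4226, (cx,cy)=(0.9992,-0.0389)
member 4 (2-3): L=3.7820, (cx,cy)=(0.3934,0.9194)
member 5 (2-4): L=3.4270, (cx,cy)=(1.0000,0.0000)
member 6 (3-4): L=3.9811, (cx,cy)=(0.4870,-0.8734)
member 7 (3-5): L=3.4285, (cx,cy)=(0.9999,-0.0172)
member 8 (4-5): L=3.7282, (cx,cy)=(0.3994,0.9168)
solve A·x = −loads:
  F[0-1] = +1275.0006 N (tension)
  F[0-2] = +853.8415 N (tension)
  F[1-2] = -1379.4588 N (compression)
  F[1-3] = +1155.3562 N (tension)
  F[2-3] = +1322.9299 N (tension)
  F[2-4] = -317.5578 N (compression)
  F[3-4] = -1387.4906 N (compression)
  F[3-5] = +2351.1031 N (tension)
  F[4-5] = -2487.1730 N (compression)
  Rx@0 = -1357.4200 N
  Ry@0 = -1171.3391 N
  Ry@4 = +3491.9991 N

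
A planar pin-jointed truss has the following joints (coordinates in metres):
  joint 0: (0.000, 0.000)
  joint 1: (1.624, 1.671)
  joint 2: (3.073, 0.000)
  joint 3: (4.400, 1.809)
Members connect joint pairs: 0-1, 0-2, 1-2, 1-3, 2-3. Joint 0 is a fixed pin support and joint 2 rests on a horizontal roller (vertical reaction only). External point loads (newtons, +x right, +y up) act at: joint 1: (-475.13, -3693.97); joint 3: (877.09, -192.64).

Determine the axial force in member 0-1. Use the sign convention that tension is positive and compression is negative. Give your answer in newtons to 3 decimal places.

N=4 nodes, M=5 members, R=3 reactions → 2N=8, M+R=8
member 0 (0-1): L=2.3302, (cx,cy)=(0.6969,0.7171)
member 1 (0-2): L=3.0730, (cx,cy)=(1.0000,0.0000)
member 2 (1-2): L=2.2118, (cx,cy)=(0.6551,-0.7555)
member 3 (1-3): L=2.7794, (cx,cy)=(0.9988,0.0497)
member 4 (2-3): L=2.2435, (cx,cy)=(0.5915,0.8063)
solve A·x = −loads:
  F[0-1] = -1953.1681 N (compression)
  F[0-2] = +1763.2199 N (tension)
  F[1-2] = -2965.9056 N (compression)
  F[1-3] = +1058.2500 N (tension)
  F[2-3] = -304.0761 N (compression)
  Rx@0 = -401.9600 N
  Ry@0 = +1400.6559 N
  Ry@2 = +2485.9541 N

-1953.168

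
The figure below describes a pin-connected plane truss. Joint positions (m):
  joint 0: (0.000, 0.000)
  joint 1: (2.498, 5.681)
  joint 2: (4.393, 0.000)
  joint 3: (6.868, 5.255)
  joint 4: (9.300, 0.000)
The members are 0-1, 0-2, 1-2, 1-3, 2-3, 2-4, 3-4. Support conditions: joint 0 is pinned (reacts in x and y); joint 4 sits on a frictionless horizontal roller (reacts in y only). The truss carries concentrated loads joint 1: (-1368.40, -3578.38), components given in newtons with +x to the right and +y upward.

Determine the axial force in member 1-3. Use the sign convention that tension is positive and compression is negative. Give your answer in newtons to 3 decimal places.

-112.360

N=5 nodes, M=7 members, R=3 reactions → 2N=10, M+R=10
member 0 (0-1): L=6.2059, (cx,cy)=(0.4025,0.9154)
member 1 (0-2): L=4.3930, (cx,cy)=(1.0000,0.0000)
member 2 (1-2): L=5.9887, (cx,cy)=(0.3164,-0.9486)
member 3 (1-3): L=4.3907, (cx,cy)=(0.9953,-0.0970)
member 4 (2-3): L=5.8087, (cx,cy)=(0.4261,0.9047)
member 5 (2-4): L=4.9070, (cx,cy)=(1.0000,0.0000)
member 6 (3-4): L=5.7905, (cx,cy)=(0.4200,-0.9075)
solve A·x = −loads:
  F[0-1] = -3772.2020 N (compression)
  F[0-2] = +149.9762 N (tension)
  F[1-2] = -120.5523 N (compression)
  F[1-3] = -112.3601 N (compression)
  F[2-3] = +126.4068 N (tension)
  F[2-4] = +57.9697 N (tension)
  F[3-4] = -138.0233 N (compression)
  Rx@0 = +1368.4000 N
  Ry@0 = +3453.1206 N
  Ry@4 = +125.2594 N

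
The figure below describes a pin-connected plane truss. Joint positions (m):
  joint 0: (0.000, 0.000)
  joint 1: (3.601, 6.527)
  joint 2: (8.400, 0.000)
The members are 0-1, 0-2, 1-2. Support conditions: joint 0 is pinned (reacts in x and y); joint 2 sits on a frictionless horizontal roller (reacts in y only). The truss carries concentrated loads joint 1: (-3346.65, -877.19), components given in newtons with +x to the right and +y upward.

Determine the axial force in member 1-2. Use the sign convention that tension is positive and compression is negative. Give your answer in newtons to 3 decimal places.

2760.923

N=3 nodes, M=3 members, R=3 reactions → 2N=6, M+R=6
member 0 (0-1): L=7.4545, (cx,cy)=(0.4831,0.8756)
member 1 (0-2): L=8.4000, (cx,cy)=(1.0000,0.0000)
member 2 (1-2): L=8.1014, (cx,cy)=(0.5924,-0.8057)
solve A·x = −loads:
  F[0-1] = -3542.2933 N (compression)
  F[0-2] = -1635.4861 N (compression)
  F[1-2] = +2760.9233 N (tension)
  Rx@0 = +3346.6500 N
  Ry@0 = +3101.5737 N
  Ry@2 = -2224.3837 N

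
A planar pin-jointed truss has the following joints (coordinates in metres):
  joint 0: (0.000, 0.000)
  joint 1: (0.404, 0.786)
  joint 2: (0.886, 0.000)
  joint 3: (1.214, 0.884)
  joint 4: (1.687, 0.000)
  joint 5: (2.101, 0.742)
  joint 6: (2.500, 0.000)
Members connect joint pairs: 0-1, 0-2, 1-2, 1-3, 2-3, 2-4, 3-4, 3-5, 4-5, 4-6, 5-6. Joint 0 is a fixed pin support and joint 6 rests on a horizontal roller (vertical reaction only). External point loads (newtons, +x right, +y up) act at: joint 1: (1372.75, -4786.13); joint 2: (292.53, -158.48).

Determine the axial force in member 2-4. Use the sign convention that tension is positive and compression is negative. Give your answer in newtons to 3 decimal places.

1834.727

N=7 nodes, M=11 members, R=3 reactions → 2N=14, M+R=14
member 0 (0-1): L=0.8837, (cx,cy)=(0.4571,0.8894)
member 1 (0-2): L=0.8860, (cx,cy)=(1.0000,0.0000)
member 2 (1-2): L=0.9220, (cx,cy)=(0.5228,-0.8525)
member 3 (1-3): L=0.8159, (cx,cy)=(0.9928,0.1201)
member 4 (2-3): L=0.9429, (cx,cy)=(0.3479,0.9375)
member 5 (2-4): L=0.8010, (cx,cy)=(1.0000,0.0000)
member 6 (3-4): L=1.0026, (cx,cy)=(0.4718,-0.8817)
member 7 (3-5): L=0.8983, (cx,cy)=(0.9874,-0.1581)
member 8 (4-5): L=0.8497, (cx,cy)=(0.4872,0.8733)
member 9 (4-6): L=0.8130, (cx,cy)=(1.0000,0.0000)
member 10 (5-6): L=0.8425, (cx,cy)=(0.4736,-0.8807)
solve A·x = −loads:
  F[0-1] = -4141.4916 N (compression)
  F[0-2] = +3558.5358 N (tension)
  F[1-2] = -1635.7131 N (compression)
  F[1-3] = -2428.4928 N (compression)
  F[2-3] = +1656.3353 N (tension)
  F[2-4] = +1834.7271 N (tension)
  F[3-4] = -1200.0580 N (compression)
  F[3-5] = -1284.7186 N (compression)
  F[4-5] = +1211.6694 N (tension)
  F[4-6] = +678.1906 N (tension)
  F[5-6] = -1431.9773 N (compression)
  Rx@0 = -1665.2800 N
  Ry@0 = +3683.4135 N
  Ry@6 = +1261.1965 N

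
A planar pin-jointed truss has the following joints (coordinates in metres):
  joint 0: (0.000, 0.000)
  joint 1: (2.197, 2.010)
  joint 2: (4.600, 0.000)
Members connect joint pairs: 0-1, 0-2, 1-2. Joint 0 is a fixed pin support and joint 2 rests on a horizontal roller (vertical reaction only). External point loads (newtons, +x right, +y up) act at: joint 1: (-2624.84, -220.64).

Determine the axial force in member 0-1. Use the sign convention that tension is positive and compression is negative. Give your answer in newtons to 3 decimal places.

-1869.901

N=3 nodes, M=3 members, R=3 reactions → 2N=6, M+R=6
member 0 (0-1): L=2.9777, (cx,cy)=(0.7378,0.6750)
member 1 (0-2): L=4.6000, (cx,cy)=(1.0000,0.0000)
member 2 (1-2): L=3.1328, (cx,cy)=(0.7670,-0.6416)
solve A·x = −loads:
  F[0-1] = -1869.9014 N (compression)
  F[0-2] = -1245.2099 N (compression)
  F[1-2] = +1623.3909 N (tension)
  Rx@0 = +2624.8400 N
  Ry@0 = +1262.2014 N
  Ry@2 = -1041.5614 N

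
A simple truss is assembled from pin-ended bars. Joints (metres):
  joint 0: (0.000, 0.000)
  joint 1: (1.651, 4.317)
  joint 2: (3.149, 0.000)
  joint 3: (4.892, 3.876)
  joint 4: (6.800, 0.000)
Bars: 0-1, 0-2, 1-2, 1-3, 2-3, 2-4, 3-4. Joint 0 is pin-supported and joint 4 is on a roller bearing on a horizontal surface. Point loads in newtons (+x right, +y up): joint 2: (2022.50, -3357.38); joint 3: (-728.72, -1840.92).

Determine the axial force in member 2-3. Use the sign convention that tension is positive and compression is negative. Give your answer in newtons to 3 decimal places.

N=5 nodes, M=7 members, R=3 reactions → 2N=10, M+R=10
member 0 (0-1): L=4.6219, (cx,cy)=(0.3572,0.9340)
member 1 (0-2): L=3.1490, (cx,cy)=(1.0000,0.0000)
member 2 (1-2): L=4.5695, (cx,cy)=(0.3278,-0.9447)
member 3 (1-3): L=3.2709, (cx,cy)=(0.9909,-0.1348)
member 4 (2-3): L=4.2499, (cx,cy)=(0.4101,0.9120)
member 5 (2-4): L=3.6510, (cx,cy)=(1.0000,0.0000)
member 6 (3-4): L=4.3202, (cx,cy)=(0.4416,-0.8972)
solve A·x = −loads:
  F[0-1] = -2927.6839 N (compression)
  F[0-2] = +2339.5769 N (tension)
  F[1-2] = +3196.0078 N (tension)
  F[1-3] = -2112.8184 N (compression)
  F[2-3] = +370.5898 N (tension)
  F[2-4] = +1212.8167 N (tension)
  F[3-4] = -2746.1060 N (compression)
  Rx@0 = -1293.7800 N
  Ry@0 = +2734.5277 N
  Ry@4 = +2463.7723 N

370.590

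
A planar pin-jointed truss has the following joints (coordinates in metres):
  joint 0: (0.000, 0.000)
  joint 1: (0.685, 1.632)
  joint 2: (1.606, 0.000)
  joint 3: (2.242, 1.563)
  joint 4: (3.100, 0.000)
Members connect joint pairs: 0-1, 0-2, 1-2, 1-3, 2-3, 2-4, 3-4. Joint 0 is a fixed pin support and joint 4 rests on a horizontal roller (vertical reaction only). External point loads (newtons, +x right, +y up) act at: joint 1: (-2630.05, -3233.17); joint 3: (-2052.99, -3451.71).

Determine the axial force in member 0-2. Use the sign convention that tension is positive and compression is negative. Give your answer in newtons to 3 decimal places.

-2209.239

N=5 nodes, M=7 members, R=3 reactions → 2N=10, M+R=10
member 0 (0-1): L=1.7699, (cx,cy)=(0.3870,0.9221)
member 1 (0-2): L=1.6060, (cx,cy)=(1.0000,0.0000)
member 2 (1-2): L=1.8739, (cx,cy)=(0.4915,-0.8709)
member 3 (1-3): L=1.5585, (cx,cy)=(0.9990,-0.0443)
member 4 (2-3): L=1.6874, (cx,cy)=(0.3769,0.9263)
member 5 (2-4): L=1.4940, (cx,cy)=(1.0000,0.0000)
member 6 (3-4): L=1.7830, (cx,cy)=(0.4812,-0.8766)
solve A·x = −loads:
  F[0-1] = -6391.9019 N (compression)
  F[0-2] = -2209.2387 N (compression)
  F[1-2] = +3125.2617 N (tension)
  F[1-3] = -1381.0993 N (compression)
  F[2-3] = -2938.4630 N (compression)
  F[2-4] = +434.2664 N (tension)
  F[3-4] = -902.4502 N (compression)
  Rx@0 = +4683.0400 N
  Ry@0 = +5893.7864 N
  Ry@4 = +791.0936 N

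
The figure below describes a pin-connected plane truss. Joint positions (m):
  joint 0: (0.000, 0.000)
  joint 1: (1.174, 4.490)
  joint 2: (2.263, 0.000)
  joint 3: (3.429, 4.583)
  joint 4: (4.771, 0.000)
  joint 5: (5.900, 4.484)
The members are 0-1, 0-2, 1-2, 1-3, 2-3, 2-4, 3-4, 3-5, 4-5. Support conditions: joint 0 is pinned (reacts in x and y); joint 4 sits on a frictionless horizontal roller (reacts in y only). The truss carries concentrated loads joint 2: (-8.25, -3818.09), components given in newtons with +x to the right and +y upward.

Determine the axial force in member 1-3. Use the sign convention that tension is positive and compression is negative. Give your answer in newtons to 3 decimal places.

-1002.418

N=6 nodes, M=9 members, R=3 reactions → 2N=12, M+R=12
member 0 (0-1): L=4.6409, (cx,cy)=(0.2530,0.9675)
member 1 (0-2): L=2.2630, (cx,cy)=(1.0000,0.0000)
member 2 (1-2): L=4.6202, (cx,cy)=(0.2357,-0.9718)
member 3 (1-3): L=2.2569, (cx,cy)=(0.9992,0.0412)
member 4 (2-3): L=4.7290, (cx,cy)=(0.2466,0.9691)
member 5 (2-4): L=2.5080, (cx,cy)=(1.0000,0.0000)
member 6 (3-4): L=4.7754, (cx,cy)=(0.2810,-0.9597)
member 7 (3-5): L=2.4730, (cx,cy)=(0.9992,-0.0400)
member 8 (4-5): L=4.6239, (cx,cy)=(0.2442,0.9697)
solve A·x = −loads:
  F[0-1] = -2074.5524 N (compression)
  F[0-2] = +516.5406 N (tension)
  F[1-2] = +2022.7641 N (tension)
  F[1-3] = -1002.4183 N (compression)
  F[2-3] = +1911.3274 N (tension)
  F[2-4] = +530.3028 N (tension)
  F[3-4] = -1887.0573 N (compression)
  F[3-5] = +0.0000 N (tension)
  F[4-5] = -0.0000 N (compression)
  Rx@0 = +8.2500 N
  Ry@0 = +2007.0781 N
  Ry@4 = +1811.0119 N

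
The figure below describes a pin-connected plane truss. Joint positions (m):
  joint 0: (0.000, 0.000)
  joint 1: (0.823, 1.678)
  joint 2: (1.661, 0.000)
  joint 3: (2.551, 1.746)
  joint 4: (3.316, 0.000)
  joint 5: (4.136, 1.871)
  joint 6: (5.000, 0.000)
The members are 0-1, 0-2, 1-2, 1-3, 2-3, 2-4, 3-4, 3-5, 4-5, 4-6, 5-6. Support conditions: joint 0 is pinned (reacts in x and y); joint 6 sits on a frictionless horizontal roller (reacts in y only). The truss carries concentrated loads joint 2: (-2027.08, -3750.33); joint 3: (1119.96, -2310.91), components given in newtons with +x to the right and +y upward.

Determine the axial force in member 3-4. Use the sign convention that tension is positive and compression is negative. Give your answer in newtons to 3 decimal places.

N=7 nodes, M=11 members, R=3 reactions → 2N=14, M+R=14
member 0 (0-1): L=1.8690, (cx,cy)=(0.4404,0.8978)
member 1 (0-2): L=1.6610, (cx,cy)=(1.0000,0.0000)
member 2 (1-2): L=1.8756, (cx,cy)=(0.4468,-0.8946)
member 3 (1-3): L=1.7293, (cx,cy)=(0.9992,0.0393)
member 4 (2-3): L=1.9597, (cx,cy)=(0.4541,0.8909)
member 5 (2-4): L=1.6550, (cx,cy)=(1.0000,0.0000)
member 6 (3-4): L=1.9062, (cx,cy)=(0.4013,-0.9159)
member 7 (3-5): L=1.5899, (cx,cy)=(0.9969,0.0786)
member 8 (4-5): L=2.0428, (cx,cy)=(0.4014,0.9159)
member 9 (4-6): L=1.6840, (cx,cy)=(1.0000,0.0000)
member 10 (5-6): L=2.0609, (cx,cy)=(0.4192,-0.9079)
solve A·x = −loads:
  F[0-1] = -3614.5829 N (compression)
  F[0-2] = +684.5679 N (tension)
  F[1-2] = +3488.8737 N (tension)
  F[1-3] = -3152.9098 N (compression)
  F[2-3] = +706.0516 N (tension)
  F[2-4] = +3949.7853 N (tension)
  F[3-4] = -3300.4503 N (compression)
  F[3-5] = -2633.4193 N (compression)
  F[4-5] = +3300.6007 N (tension)
  F[4-6] = +1300.3758 N (tension)
  F[5-6] = -3101.7250 N (compression)
  Rx@0 = +907.1200 N
  Ry@0 = +3245.2641 N
  Ry@6 = +2815.9759 N

-3300.450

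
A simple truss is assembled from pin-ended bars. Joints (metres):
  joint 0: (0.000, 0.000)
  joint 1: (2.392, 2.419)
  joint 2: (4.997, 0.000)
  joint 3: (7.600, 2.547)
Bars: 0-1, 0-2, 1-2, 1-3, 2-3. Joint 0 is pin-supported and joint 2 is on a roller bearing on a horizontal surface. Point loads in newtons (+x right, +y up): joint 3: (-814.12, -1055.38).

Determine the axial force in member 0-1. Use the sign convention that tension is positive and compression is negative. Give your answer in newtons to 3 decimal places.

189.574

N=4 nodes, M=5 members, R=3 reactions → 2N=8, M+R=8
member 0 (0-1): L=3.4019, (cx,cy)=(0.7031,0.7111)
member 1 (0-2): L=4.9970, (cx,cy)=(1.0000,0.0000)
member 2 (1-2): L=3.5549, (cx,cy)=(0.7328,-0.6805)
member 3 (1-3): L=5.2096, (cx,cy)=(0.9997,0.0246)
member 4 (2-3): L=3.6418, (cx,cy)=(0.7148,0.6994)
solve A·x = −loads:
  F[0-1] = +189.5736 N (tension)
  F[0-2] = -947.4144 N (compression)
  F[1-2] = -188.3009 N (compression)
  F[1-3] = +271.3601 N (tension)
  F[2-3] = -1518.5631 N (compression)
  Rx@0 = +814.1200 N
  Ry@0 = -134.7990 N
  Ry@2 = +1190.1790 N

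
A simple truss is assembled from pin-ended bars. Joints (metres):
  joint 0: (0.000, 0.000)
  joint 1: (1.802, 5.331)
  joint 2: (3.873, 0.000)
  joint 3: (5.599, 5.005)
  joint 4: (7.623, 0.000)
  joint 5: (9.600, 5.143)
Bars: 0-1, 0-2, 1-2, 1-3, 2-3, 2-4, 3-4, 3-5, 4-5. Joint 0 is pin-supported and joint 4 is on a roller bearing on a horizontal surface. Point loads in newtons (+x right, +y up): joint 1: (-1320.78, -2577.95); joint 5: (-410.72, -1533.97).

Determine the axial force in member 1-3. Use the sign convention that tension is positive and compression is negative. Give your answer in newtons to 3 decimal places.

320.602

N=6 nodes, M=9 members, R=3 reactions → 2N=12, M+R=12
member 0 (0-1): L=5.6273, (cx,cy)=(0.3202,0.9473)
member 1 (0-2): L=3.8730, (cx,cy)=(1.0000,0.0000)
member 2 (1-2): L=5.7191, (cx,cy)=(0.3621,-0.9321)
member 3 (1-3): L=3.8110, (cx,cy)=(0.9963,-0.0855)
member 4 (2-3): L=5.2943, (cx,cy)=(0.3260,0.9454)
member 5 (2-4): L=3.7500, (cx,cy)=(1.0000,0.0000)
member 6 (3-4): L=5.3988, (cx,cy)=(0.3749,-0.9271)
member 7 (3-5): L=4.0034, (cx,cy)=(0.9994,0.0345)
member 8 (4-5): L=5.5099, (cx,cy)=(0.3588,0.9334)
solve A·x = −loads:
  F[0-1] = -2925.5334 N (compression)
  F[0-2] = -794.6760 N (compression)
  F[1-2] = +178.1998 N (tension)
  F[1-3] = +320.6020 N (tension)
  F[2-3] = -175.7055 N (compression)
  F[2-4] = -672.8643 N (compression)
  F[3-4] = +215.5038 N (tension)
  F[3-5] = +181.4596 N (tension)
  F[4-5] = -1650.1037 N (compression)
  Rx@0 = +1731.5000 N
  Ry@0 = +2771.4810 N
  Ry@4 = +1340.4390 N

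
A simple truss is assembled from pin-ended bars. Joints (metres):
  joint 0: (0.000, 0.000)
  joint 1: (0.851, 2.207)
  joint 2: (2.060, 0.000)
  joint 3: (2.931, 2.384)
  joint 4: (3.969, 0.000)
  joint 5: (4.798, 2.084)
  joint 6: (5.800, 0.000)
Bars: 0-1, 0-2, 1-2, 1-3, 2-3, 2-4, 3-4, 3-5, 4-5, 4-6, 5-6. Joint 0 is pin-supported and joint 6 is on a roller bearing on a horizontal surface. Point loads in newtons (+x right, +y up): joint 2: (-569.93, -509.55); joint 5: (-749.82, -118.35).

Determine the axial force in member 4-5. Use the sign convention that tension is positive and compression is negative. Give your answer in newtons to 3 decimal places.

-232.762

N=7 nodes, M=11 members, R=3 reactions → 2N=14, M+R=14
member 0 (0-1): L=2.3654, (cx,cy)=(0.3598,0.9330)
member 1 (0-2): L=2.0600, (cx,cy)=(1.0000,0.0000)
member 2 (1-2): L=2.5165, (cx,cy)=(0.4804,-0.8770)
member 3 (1-3): L=2.0875, (cx,cy)=(0.9964,0.0848)
member 4 (2-3): L=2.5381, (cx,cy)=(0.3432,0.9393)
member 5 (2-4): L=1.9090, (cx,cy)=(1.0000,0.0000)
member 6 (3-4): L=2.6002, (cx,cy)=(0.3992,-0.9169)
member 7 (3-5): L=1.8909, (cx,cy)=(0.9873,-0.1587)
member 8 (4-5): L=2.2428, (cx,cy)=(0.3696,0.9292)
member 9 (4-6): L=1.8310, (cx,cy)=(1.0000,0.0000)
member 10 (5-6): L=2.3124, (cx,cy)=(0.4333,-0.9012)
solve A·x = −loads:
  F[0-1] = -662.8181 N (compression)
  F[0-2] = -1081.2865 N (compression)
  F[1-2] = +651.6351 N (tension)
  F[1-3] = -553.5273 N (compression)
  F[2-3] = -65.9578 N (compression)
  F[2-4] = -175.6515 N (compression)
  F[3-4] = +235.8894 N (tension)
  F[3-5] = -676.9097 N (compression)
  F[4-5] = -232.7617 N (compression)
  F[4-6] = +4.5504 N (tension)
  F[5-6] = -10.5011 N (compression)
  Rx@0 = +1319.7500 N
  Ry@0 = +618.4360 N
  Ry@6 = +9.4640 N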